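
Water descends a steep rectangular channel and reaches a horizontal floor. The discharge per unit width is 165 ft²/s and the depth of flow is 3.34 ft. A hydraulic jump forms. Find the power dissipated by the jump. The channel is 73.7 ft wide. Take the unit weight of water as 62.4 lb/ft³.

V₁ = q/y₁ = 165/3.34 = 49.4 ft/s. Fr₁ = V₁/√(g·y₁) = 49.4/√(32.2×3.34) = 4.76.
Conjugate-depth relation: y₂/y₁ = ½[√(1 + 8Fr₁²) − 1] = ½[√182.5 − 1] = 6.26.
y₂ = 6.26 × 3.34 = 20.9 ft.
Head loss: ΔE = (y₂ − y₁)³/(4y₁y₂) = (20.9 − 3.34)³/(4×3.34×20.9) = 5408/279 = 19.4 ft.
Q = q·b = 165 × 73.7 = 12160 cfs. P = γ·Q·ΔE/550 = 62.4 × 12160 × 19.4 / 550 = 26730 hp.

P = 26730 hp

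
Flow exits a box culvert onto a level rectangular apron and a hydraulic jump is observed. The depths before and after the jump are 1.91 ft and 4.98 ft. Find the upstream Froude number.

Fr₁ = 2.17

For a rectangular channel the momentum equation gives q² = ½·g·y₁·y₂·(y₁ + y₂) = ½×32.2×1.91×4.98×6.89 = 1055.
q = √1055 = 32.5 ft²/s.
V₁ = q/y₁ = 17.0 ft/s; Fr₁ = V₁/√(g·y₁) = 2.17.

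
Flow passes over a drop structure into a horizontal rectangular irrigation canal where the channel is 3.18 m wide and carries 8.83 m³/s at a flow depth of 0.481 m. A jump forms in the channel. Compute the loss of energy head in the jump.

q = Q/b = 8.83/3.18 = 2.78 m²/s; V₁ = q/y₁ = 5.77 m/s. Fr₁ = V₁/√(g·y₁) = 2.66.
From the momentum equation for a rectangular channel, y₂/y₁ = ½[√(1 + 8Fr₁²) − 1] = ½[√57.50 − 1] = 3.29.
y₂ = 3.29 × 0.481 = 1.58 m.
Head loss: ΔE = (y₂ − y₁)³/(4y₁y₂) = (1.58 − 0.481)³/(4×0.481×1.58) = 1.34/3.05 = 0.440 m.

ΔE = 0.440 m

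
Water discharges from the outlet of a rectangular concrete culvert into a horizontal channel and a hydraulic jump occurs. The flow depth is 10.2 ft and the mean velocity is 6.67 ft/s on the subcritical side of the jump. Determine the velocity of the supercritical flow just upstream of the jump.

V₁ = 30.1 ft/s

Fr₂ = V₂/√(g·y₂) = 6.67/√(32.2×10.2) = 0.368.
Applying the sequent-depth relation in reverse, y₁/y₂ = ½[√(1 + 8Fr₂²) − 1] = ½[√2.084 − 1] = 0.222.
y₁ = 0.222 × 10.2 = 2.26 ft.
V₁ = q/y₁ = 68.0/2.26 = 30.1 ft/s.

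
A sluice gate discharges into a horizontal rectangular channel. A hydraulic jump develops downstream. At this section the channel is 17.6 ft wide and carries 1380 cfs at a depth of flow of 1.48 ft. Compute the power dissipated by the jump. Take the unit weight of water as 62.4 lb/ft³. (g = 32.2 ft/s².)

q = Q/b = 1380/17.6 = 78.4 ft²/s; V₁ = q/y₁ = 53.0 ft/s. Fr₁ = V₁/√(g·y₁) = 7.67.
Sequent-depth ratio: y₂/y₁ = ½[√(1 + 8Fr₁²) − 1] = ½[√472.2 − 1] = 10.4.
y₂ = 10.4 × 1.48 = 15.3 ft.
Head loss: ΔE = (y₂ − y₁)³/(4y₁y₂) = (15.3 − 1.48)³/(4×1.48×15.3) = 2662/90.8 = 29.3 ft.
P = γ·Q·ΔE/550 = 62.4 × 1380 × 29.3 / 550 = 4590 hp.

P = 4590 hp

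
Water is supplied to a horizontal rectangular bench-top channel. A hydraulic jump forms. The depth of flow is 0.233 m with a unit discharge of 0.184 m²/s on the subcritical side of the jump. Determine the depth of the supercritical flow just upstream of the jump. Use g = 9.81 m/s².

V₂ = q/y₂ = 0.184/0.233 = 0.790 m/s; Fr₂ = V₂/√(g·y₂) = 0.522.
Applying the sequent-depth relation in reverse, y₁/y₂ = ½[√(1 + 8Fr₂²) − 1] = ½[√3.183 − 1] = 0.392.
y₁ = 0.392 × 0.233 = 0.0913 m.

y₁ = 0.0913 m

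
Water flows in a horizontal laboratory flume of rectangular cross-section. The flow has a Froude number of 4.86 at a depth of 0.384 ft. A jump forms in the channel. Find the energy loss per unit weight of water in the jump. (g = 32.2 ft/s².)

Fr₁ = 4.86 (given).
Conjugate-depth relation: y₂/y₁ = ½[√(1 + 8Fr₁²) − 1] = ½[√190.0 − 1] = 6.39.
y₂ = 6.39 × 0.384 = 2.45 ft.
V₁ = Fr₁·√(g·y₁) = 4.86×√(32.2×0.384) = 17.1 ft/s; q = V₁·y₁ = 6.56 ft²/s. V₂ = q/y₂ = 6.56/2.45 = 2.67 ft/s. E₁ = y₁ + V₁²/2g = 4.92 ft; E₂ = y₂ + V₂²/2g = 2.57 ft. ΔE = E₁ − E₂ = 2.35 ft.

ΔE = 2.35 ft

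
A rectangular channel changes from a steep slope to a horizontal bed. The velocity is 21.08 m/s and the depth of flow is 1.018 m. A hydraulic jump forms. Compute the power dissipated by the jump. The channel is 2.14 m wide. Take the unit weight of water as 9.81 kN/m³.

P = 6431 kW

Fr₁ = V₁/√(g·y₁) = 21.08/√(9.81×1.018) = 6.671.
Sequent-depth ratio: y₂/y₁ = ½[√(1 + 8Fr₁²) − 1] = ½[√356.97 − 1] = 8.947.
y₂ = 8.947 × 1.018 = 9.108 m.
Head loss: ΔE = (y₂ − y₁)³/(4y₁y₂) = (9.108 − 1.018)³/(4×1.018×9.108) = 529.5/37.09 = 14.28 m.
q = V₁·y₁ = 21.08 × 1.018 = 21.46 m²/s. Q = q·b = 21.46 × 2.14 = 45.92 m³/s. P = γ·Q·ΔE = 9.81 × 45.92 × 14.28 = 6431 kW.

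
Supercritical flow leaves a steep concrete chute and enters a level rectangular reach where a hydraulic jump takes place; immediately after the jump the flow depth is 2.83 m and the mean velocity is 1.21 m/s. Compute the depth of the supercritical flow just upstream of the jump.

Fr₂ = V₂/√(g·y₂) = 1.21/√(9.81×2.83) = 0.230.
From the momentum equation (using Fr₂), y₁/y₂ = ½[√(1 + 8Fr₂²) − 1] = ½[√1.422 − 1] = 0.0962.
y₁ = 0.0962 × 2.83 = 0.272 m.

y₁ = 0.272 m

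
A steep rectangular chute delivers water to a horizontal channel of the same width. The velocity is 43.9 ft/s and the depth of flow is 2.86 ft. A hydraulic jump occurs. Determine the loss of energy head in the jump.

ΔE = 14.8 ft

Fr₁ = V₁/√(g·y₁) = 43.9/√(32.2×2.86) = 4.57.
From the momentum equation for a rectangular channel, y₂/y₁ = ½[√(1 + 8Fr₁²) − 1] = ½[√168.4 − 1] = 5.99.
y₂ = 5.99 × 2.86 = 17.1 ft.
Head loss: ΔE = (y₂ − y₁)³/(4y₁y₂) = (17.1 − 2.86)³/(4×2.86×17.1) = 2905/196 = 14.8 ft.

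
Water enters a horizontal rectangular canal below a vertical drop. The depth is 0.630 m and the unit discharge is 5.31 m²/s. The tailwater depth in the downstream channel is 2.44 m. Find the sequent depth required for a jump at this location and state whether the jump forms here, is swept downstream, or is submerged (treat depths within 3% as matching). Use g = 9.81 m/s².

y₂ = 2.72 m; the jump is swept downstream

V₁ = q/y₁ = 5.31/0.630 = 8.43 m/s. Fr₁ = V₁/√(g·y₁) = 8.43/√(9.81×0.630) = 3.39.
Conjugate-depth relation: y₂/y₁ = ½[√(1 + 8Fr₁²) − 1] = ½[√92.96 − 1] = 4.32.
y₂ = 4.32 × 0.630 = 2.72 m.
Tailwater y_tw = 2.44 m: y_tw < y₂, so the jump is swept downstream.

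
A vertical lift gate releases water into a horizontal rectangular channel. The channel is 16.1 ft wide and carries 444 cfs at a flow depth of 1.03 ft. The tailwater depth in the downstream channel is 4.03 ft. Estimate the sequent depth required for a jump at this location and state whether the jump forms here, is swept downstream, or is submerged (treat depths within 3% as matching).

q = Q/b = 444/16.1 = 27.6 ft²/s; V₁ = q/y₁ = 26.8 ft/s. Fr₁ = V₁/√(g·y₁) = 4.65.
Sequent-depth ratio: y₂/y₁ = ½[√(1 + 8Fr₁²) − 1] = ½[√173.9 − 1] = 6.09.
y₂ = 6.09 × 1.03 = 6.28 ft.
Tailwater y_tw = 4.03 ft: y_tw < y₂, so the jump is swept downstream.

y₂ = 6.28 ft; the jump is swept downstream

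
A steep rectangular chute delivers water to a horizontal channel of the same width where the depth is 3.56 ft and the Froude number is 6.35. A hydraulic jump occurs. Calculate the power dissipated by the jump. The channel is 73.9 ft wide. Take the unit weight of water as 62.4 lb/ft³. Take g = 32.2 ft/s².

Fr₁ = 6.35 (given).
Sequent-depth ratio: y₂/y₁ = ½[√(1 + 8Fr₁²) − 1] = ½[√323.6 − 1] = 8.49.
y₂ = 8.49 × 3.56 = 30.2 ft.
Head loss: ΔE = (y₂ − y₁)³/(4y₁y₂) = (30.2 − 3.56)³/(4×3.56×30.2) = 18990/431 = 44.1 ft.
V₁ = Fr₁·√(g·y₁) = 6.35×√(32.2×3.56) = 68.0 ft/s; q = V₁·y₁ = 242 ft²/s. Q = q·b = 242 × 73.9 = 17886 cfs. P = γ·Q·ΔE/550 = 62.4 × 17886 × 44.1 / 550 = 89492 hp.

P = 89492 hp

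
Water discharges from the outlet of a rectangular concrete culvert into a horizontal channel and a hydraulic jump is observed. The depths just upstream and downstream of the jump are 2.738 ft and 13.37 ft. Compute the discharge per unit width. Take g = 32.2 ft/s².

q = 97.44 ft²/s

For a rectangular channel the momentum equation gives q² = ½·g·y₁·y₂·(y₁ + y₂) = ½×32.2×2.738×13.37×16.11 = 9494.
q = √9494 = 97.44 ft²/s.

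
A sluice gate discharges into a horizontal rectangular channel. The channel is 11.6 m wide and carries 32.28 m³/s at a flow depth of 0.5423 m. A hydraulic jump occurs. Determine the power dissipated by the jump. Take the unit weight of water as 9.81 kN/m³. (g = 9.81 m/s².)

q = Q/b = 32.28/11.6 = 2.783 m²/s; V₁ = q/y₁ = 5.131 m/s. Fr₁ = V₁/√(g·y₁) = 2.225.
From the momentum equation for a rectangular channel, y₂/y₁ = ½[√(1 + 8Fr₁²) − 1] = ½[√40.596 − 1] = 2.686.
y₂ = 2.686 × 0.5423 = 1.456 m.
V₂ = q/y₂ = 2.783/1.456 = 1.911 m/s. E₁ = y₁ + V₁²/2g = 1.884 m; E₂ = y₂ + V₂²/2g = 1.643 m. ΔE = E₁ − E₂ = 0.2418 m.
P = γ·Q·ΔE = 9.81 × 32.28 × 0.2418 = 76.58 kW.

P = 76.58 kW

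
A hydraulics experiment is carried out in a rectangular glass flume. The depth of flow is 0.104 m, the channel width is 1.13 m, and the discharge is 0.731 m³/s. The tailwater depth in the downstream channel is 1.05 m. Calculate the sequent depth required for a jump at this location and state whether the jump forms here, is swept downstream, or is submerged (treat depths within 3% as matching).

q = Q/b = 0.731/1.13 = 0.647 m²/s; V₁ = q/y₁ = 6.22 m/s. Fr₁ = V₁/√(g·y₁) = 6.16.
Bélanger equation: y₂/y₁ = ½[√(1 + 8Fr₁²) − 1] = ½[√304.4 − 1] = 8.22.
y₂ = 8.22 × 0.104 = 0.855 m.
Tailwater y_tw = 1.05 m: y_tw > y₂, so the jump is submerged.

y₂ = 0.855 m; the jump is submerged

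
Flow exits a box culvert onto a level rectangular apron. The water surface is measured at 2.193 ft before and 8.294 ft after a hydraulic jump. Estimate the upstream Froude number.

For a rectangular channel the momentum equation gives q² = ½·g·y₁·y₂·(y₁ + y₂) = ½×32.2×2.193×8.294×10.49 = 3071.
q = √3071 = 55.42 ft²/s.
V₁ = q/y₁ = 25.27 ft/s; Fr₁ = V₁/√(g·y₁) = 3.007.

Fr₁ = 3.007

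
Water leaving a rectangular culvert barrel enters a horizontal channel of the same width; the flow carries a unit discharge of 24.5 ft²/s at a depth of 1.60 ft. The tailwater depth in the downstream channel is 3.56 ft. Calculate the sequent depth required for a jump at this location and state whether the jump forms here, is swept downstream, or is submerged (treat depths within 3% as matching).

V₁ = q/y₁ = 24.5/1.60 = 15.3 ft/s. Fr₁ = V₁/√(g·y₁) = 15.3/√(32.2×1.60) = 2.13.
By Bélanger, y₂/y₁ = ½[√(1 + 8Fr₁²) − 1] = ½[√37.41 − 1] = 2.56.
y₂ = 2.56 × 1.60 = 4.09 ft.
Tailwater y_tw = 3.56 ft: y_tw < y₂, so the jump is swept downstream.

y₂ = 4.09 ft; the jump is swept downstream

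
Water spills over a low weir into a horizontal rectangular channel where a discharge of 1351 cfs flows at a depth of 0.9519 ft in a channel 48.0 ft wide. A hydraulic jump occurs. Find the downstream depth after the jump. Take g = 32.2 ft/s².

y₂ = 6.729 ft

q = Q/b = 1351/48.0 = 28.15 ft²/s; V₁ = q/y₁ = 29.57 ft/s. Fr₁ = V₁/√(g·y₁) = 5.341.
Sequent-depth ratio: y₂/y₁ = ½[√(1 + 8Fr₁²) − 1] = ½[√229.19 − 1] = 7.069.
y₂ = 7.069 × 0.9519 = 6.729 ft.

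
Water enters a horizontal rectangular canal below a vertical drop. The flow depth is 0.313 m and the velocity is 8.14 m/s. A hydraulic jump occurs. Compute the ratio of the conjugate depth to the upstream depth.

y₂/y₁ = 6.09

Fr₁ = V₁/√(g·y₁) = 8.14/√(9.81×0.313) = 4.65.
By Bélanger, y₂/y₁ = ½[√(1 + 8Fr₁²) − 1] = ½[√173.6 − 1] = 6.09.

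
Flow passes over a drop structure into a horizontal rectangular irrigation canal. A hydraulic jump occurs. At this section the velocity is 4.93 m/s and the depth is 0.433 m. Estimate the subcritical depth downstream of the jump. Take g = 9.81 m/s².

Fr₁ = V₁/√(g·y₁) = 4.93/√(9.81×0.433) = 2.39.
Conjugate-depth relation: y₂/y₁ = ½[√(1 + 8Fr₁²) − 1] = ½[√46.77 − 1] = 2.92.
y₂ = 2.92 × 0.433 = 1.26 m.

y₂ = 1.26 m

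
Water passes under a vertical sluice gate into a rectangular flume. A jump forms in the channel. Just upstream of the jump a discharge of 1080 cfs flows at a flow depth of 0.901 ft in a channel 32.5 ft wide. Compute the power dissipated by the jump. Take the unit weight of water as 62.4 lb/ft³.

P = 1653 hp

q = Q/b = 1080/32.5 = 33.2 ft²/s; V₁ = q/y₁ = 36.9 ft/s. Fr₁ = V₁/√(g·y₁) = 6.85.
Bélanger equation: y₂/y₁ = ½[√(1 + 8Fr₁²) − 1] = ½[√376.1 − 1] = 9.20.
y₂ = 9.20 × 0.901 = 8.29 ft.
Head loss: ΔE = (y₂ − y₁)³/(4y₁y₂) = (8.29 − 0.901)³/(4×0.901×8.29) = 403/29.9 = 13.5 ft.
P = γ·Q·ΔE/550 = 62.4 × 1080 × 13.5 / 550 = 1653 hp.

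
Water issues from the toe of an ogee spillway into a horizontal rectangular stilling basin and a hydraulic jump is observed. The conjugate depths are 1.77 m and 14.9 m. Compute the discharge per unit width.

For a rectangular channel the momentum equation gives q² = ½·g·y₁·y₂·(y₁ + y₂) = ½×9.81×1.77×14.9×16.7 = 2156.
q = √2156 = 46.4 m²/s.

q = 46.4 m²/s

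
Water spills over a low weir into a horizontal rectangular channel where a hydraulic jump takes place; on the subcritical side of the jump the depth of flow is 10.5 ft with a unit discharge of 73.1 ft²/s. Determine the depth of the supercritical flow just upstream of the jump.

y₁ = 2.44 ft

V₂ = q/y₂ = 73.1/10.5 = 6.96 ft/s; Fr₂ = V₂/√(g·y₂) = 0.379.
From the momentum equation (using Fr₂), y₁/y₂ = ½[√(1 + 8Fr₂²) − 1] = ½[√2.147 − 1] = 0.233.
y₁ = 0.233 × 10.5 = 2.44 ft.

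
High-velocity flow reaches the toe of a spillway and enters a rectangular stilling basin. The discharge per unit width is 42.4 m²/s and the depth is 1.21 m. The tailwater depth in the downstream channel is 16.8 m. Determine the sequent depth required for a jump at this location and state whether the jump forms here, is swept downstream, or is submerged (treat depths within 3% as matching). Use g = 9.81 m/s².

y₂ = 16.8 m; the jump forms here

V₁ = q/y₁ = 42.4/1.21 = 35.0 m/s. Fr₁ = V₁/√(g·y₁) = 35.0/√(9.81×1.21) = 10.2.
Bélanger equation: y₂/y₁ = ½[√(1 + 8Fr₁²) − 1] = ½[√828.6 − 1] = 13.9.
y₂ = 13.9 × 1.21 = 16.8 m.
Tailwater y_tw = 16.8 m: y_tw ≈ y₂, so the jump forms here.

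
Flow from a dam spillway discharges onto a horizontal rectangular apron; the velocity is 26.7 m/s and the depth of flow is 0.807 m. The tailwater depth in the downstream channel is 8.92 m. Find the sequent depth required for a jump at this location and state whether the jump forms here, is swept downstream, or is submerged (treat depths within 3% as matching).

y₂ = 10.4 m; the jump is swept downstream

Fr₁ = V₁/√(g·y₁) = 26.7/√(9.81×0.807) = 9.49.
Sequent-depth ratio: y₂/y₁ = ½[√(1 + 8Fr₁²) − 1] = ½[√721.4 − 1] = 12.9.
y₂ = 12.9 × 0.807 = 10.4 m.
Tailwater y_tw = 8.92 m: y_tw < y₂, so the jump is swept downstream.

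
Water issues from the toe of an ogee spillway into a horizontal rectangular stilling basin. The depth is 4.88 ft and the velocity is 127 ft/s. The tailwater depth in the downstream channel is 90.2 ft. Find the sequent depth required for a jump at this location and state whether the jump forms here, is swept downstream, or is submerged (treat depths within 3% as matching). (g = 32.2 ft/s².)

Fr₁ = V₁/√(g·y₁) = 127/√(32.2×4.88) = 10.1.
By Bélanger, y₂/y₁ = ½[√(1 + 8Fr₁²) − 1] = ½[√822.1 − 1] = 13.8.
y₂ = 13.8 × 4.88 = 67.5 ft.
Tailwater y_tw = 90.2 ft: y_tw > y₂, so the jump is submerged.

y₂ = 67.5 ft; the jump is submerged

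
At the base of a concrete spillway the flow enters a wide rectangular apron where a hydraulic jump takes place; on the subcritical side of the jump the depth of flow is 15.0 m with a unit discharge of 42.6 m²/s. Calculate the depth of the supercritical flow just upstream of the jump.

y₁ = 1.50 m

V₂ = q/y₂ = 42.6/15.0 = 2.84 m/s; Fr₂ = V₂/√(g·y₂) = 0.234.
The Bélanger relation is symmetric: y₁/y₂ = ½[√(1 + 8Fr₂²) − 1] = ½[√1.438 − 1] = 0.0997.
y₁ = 0.0997 × 15.0 = 1.50 m.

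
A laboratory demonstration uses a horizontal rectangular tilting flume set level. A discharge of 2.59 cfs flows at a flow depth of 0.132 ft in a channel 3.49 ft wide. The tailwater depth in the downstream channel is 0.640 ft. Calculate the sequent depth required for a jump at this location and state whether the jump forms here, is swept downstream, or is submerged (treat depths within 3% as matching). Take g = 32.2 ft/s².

y₂ = 0.447 ft; the jump is submerged

q = Q/b = 2.59/3.49 = 0.742 ft²/s; V₁ = q/y₁ = 5.62 ft/s. Fr₁ = V₁/√(g·y₁) = 2.73.
From the momentum equation for a rectangular channel, y₂/y₁ = ½[√(1 + 8Fr₁²) − 1] = ½[√60.49 − 1] = 3.39.
y₂ = 3.39 × 0.132 = 0.447 ft.
Tailwater y_tw = 0.640 ft: y_tw > y₂, so the jump is submerged.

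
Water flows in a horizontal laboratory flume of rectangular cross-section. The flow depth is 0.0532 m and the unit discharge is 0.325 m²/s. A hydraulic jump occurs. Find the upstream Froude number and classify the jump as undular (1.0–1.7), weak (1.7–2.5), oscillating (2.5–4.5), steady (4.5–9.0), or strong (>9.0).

V₁ = q/y₁ = 0.325/0.0532 = 6.11 m/s. Fr₁ = V₁/√(g·y₁) = 6.11/√(9.81×0.0532) = 8.46.
Fr₁ = 8.46 lies in the steady range.

Fr₁ = 8.46; steady jump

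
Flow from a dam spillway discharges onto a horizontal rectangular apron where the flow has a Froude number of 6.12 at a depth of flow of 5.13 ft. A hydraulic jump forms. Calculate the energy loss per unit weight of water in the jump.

Fr₁ = 6.12 (given).
From the momentum equation for a rectangular channel, y₂/y₁ = ½[√(1 + 8Fr₁²) − 1] = ½[√300.6 − 1] = 8.17.
y₂ = 8.17 × 5.13 = 41.9 ft.
V₁ = Fr₁·√(g·y₁) = 6.12×√(32.2×5.13) = 78.7 ft/s; q = V₁·y₁ = 404 ft²/s. V₂ = q/y₂ = 404/41.9 = 9.63 ft/s. E₁ = y₁ + V₁²/2g = 101 ft; E₂ = y₂ + V₂²/2g = 43.3 ft. ΔE = E₁ − E₂ = 57.9 ft.

ΔE = 57.9 ft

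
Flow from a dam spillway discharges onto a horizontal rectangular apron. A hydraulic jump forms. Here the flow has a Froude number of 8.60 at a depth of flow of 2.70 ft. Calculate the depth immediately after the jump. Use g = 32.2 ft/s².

Fr₁ = 8.60 (given).
Bélanger equation: y₂/y₁ = ½[√(1 + 8Fr₁²) − 1] = ½[√592.7 − 1] = 11.7.
y₂ = 11.7 × 2.70 = 31.5 ft.

y₂ = 31.5 ft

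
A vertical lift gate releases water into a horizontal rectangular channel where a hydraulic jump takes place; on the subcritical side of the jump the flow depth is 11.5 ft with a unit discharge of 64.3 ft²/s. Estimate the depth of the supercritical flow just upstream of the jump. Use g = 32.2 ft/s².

y₁ = 1.69 ft

V₂ = q/y₂ = 64.3/11.5 = 5.59 ft/s; Fr₂ = V₂/√(g·y₂) = 0.291.
The Bélanger relation is symmetric: y₁/y₂ = ½[√(1 + 8Fr₂²) − 1] = ½[√1.675 − 1] = 0.147.
y₁ = 0.147 × 11.5 = 1.69 ft.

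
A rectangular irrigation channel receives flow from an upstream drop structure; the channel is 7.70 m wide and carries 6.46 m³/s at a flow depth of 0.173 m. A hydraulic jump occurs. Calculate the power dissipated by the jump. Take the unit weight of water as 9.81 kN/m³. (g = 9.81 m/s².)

q = Q/b = 6.46/7.70 = 0.839 m²/s; V₁ = q/y₁ = 4.85 m/s. Fr₁ = V₁/√(g·y₁) = 3.72.
By Bélanger, y₂/y₁ = ½[√(1 + 8Fr₁²) − 1] = ½[√111.9 − 1] = 4.79.
y₂ = 4.79 × 0.173 = 0.828 m.
V₂ = q/y₂ = 0.839/0.828 = 1.01 m/s. E₁ = y₁ + V₁²/2g = 1.37 m; E₂ = y₂ + V₂²/2g = 0.881 m. ΔE = E₁ − E₂ = 0.491 m.
P = γ·Q·ΔE = 9.81 × 6.46 × 0.491 = 31.1 kW.

P = 31.1 kW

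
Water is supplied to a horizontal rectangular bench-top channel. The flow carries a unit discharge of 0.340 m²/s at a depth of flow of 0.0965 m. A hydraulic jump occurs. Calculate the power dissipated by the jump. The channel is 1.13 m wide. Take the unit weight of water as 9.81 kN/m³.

V₁ = q/y₁ = 0.340/0.0965 = 3.52 m/s. Fr₁ = V₁/√(g·y₁) = 3.52/√(9.81×0.0965) = 3.62.
Sequent-depth ratio: y₂/y₁ = ½[√(1 + 8Fr₁²) − 1] = ½[√105.9 − 1] = 4.65.
y₂ = 4.65 × 0.0965 = 0.448 m.
Head loss: ΔE = (y₂ − y₁)³/(4y₁y₂) = (0.448 − 0.0965)³/(4×0.0965×0.448) = 0.0435/0.173 = 0.252 m.
Q = q·b = 0.340 × 1.13 = 0.384 m³/s. P = γ·Q·ΔE = 9.81 × 0.384 × 0.252 = 0.948 kW.

P = 0.948 kW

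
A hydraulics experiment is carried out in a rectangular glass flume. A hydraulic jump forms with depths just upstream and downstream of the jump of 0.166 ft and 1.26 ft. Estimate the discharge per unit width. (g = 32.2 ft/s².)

q = 2.19 ft²/s

For a rectangular channel the momentum equation gives q² = ½·g·y₁·y₂·(y₁ + y₂) = ½×32.2×0.166×1.26×1.43 = 4.80.
q = √4.80 = 2.19 ft²/s.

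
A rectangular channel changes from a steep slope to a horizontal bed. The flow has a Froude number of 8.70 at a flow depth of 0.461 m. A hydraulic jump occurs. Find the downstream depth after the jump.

Fr₁ = 8.70 (given).
Bélanger equation: y₂/y₁ = ½[√(1 + 8Fr₁²) − 1] = ½[√606.5 − 1] = 11.8.
y₂ = 11.8 × 0.461 = 5.45 m.

y₂ = 5.45 m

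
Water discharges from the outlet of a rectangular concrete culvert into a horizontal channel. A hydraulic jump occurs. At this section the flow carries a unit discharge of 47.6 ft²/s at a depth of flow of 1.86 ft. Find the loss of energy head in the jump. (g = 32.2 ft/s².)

ΔE = 3.64 ft

V₁ = q/y₁ = 47.6/1.86 = 25.6 ft/s. Fr₁ = V₁/√(g·y₁) = 25.6/√(32.2×1.86) = 3.31.
From the momentum equation for a rectangular channel, y₂/y₁ = ½[√(1 + 8Fr₁²) − 1] = ½[√88.48 − 1] = 4.20.
y₂ = 4.20 × 1.86 = 7.82 ft.
V₂ = q/y₂ = 47.6/7.82 = 6.09 ft/s. E₁ = y₁ + V₁²/2g = 12.0 ft; E₂ = y₂ + V₂²/2g = 8.39 ft. ΔE = E₁ − E₂ = 3.64 ft.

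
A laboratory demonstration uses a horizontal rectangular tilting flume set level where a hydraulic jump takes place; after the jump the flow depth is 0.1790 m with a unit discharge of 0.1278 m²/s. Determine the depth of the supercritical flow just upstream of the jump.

V₂ = q/y₂ = 0.1278/0.1790 = 0.7140 m/s; Fr₂ = V₂/√(g·y₂) = 0.5388.
Applying the sequent-depth relation in reverse, y₁/y₂ = ½[√(1 + 8Fr₂²) − 1] = ½[√3.3223 − 1] = 0.4114.
y₁ = 0.4114 × 0.1790 = 0.07363 m.

y₁ = 0.07363 m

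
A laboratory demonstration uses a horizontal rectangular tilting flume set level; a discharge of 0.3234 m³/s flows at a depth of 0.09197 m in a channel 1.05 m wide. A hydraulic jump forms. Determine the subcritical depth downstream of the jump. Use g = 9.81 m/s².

q = Q/b = 0.3234/1.05 = 0.3080 m²/s; V₁ = q/y₁ = 3.349 m/s. Fr₁ = V₁/√(g·y₁) = 3.526.
Sequent-depth ratio: y₂/y₁ = ½[√(1 + 8Fr₁²) − 1] = ½[√100.45 − 1] = 4.511.
y₂ = 4.511 × 0.09197 = 0.4149 m.

y₂ = 0.4149 m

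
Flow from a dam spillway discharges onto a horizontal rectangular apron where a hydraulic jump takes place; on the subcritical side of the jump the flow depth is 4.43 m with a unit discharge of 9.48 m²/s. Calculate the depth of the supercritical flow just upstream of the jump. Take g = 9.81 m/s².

V₂ = q/y₂ = 9.48/4.43 = 2.14 m/s; Fr₂ = V₂/√(g·y₂) = 0.325.
The Bélanger relation is symmetric: y₁/y₂ = ½[√(1 + 8Fr₂²) − 1] = ½[√1.843 − 1] = 0.179.
y₁ = 0.179 × 4.43 = 0.792 m.

y₁ = 0.792 m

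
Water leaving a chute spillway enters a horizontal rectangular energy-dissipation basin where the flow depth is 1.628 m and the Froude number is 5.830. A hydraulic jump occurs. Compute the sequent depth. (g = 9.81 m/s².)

y₂ = 12.63 m

Fr₁ = 5.830 (given).
From the momentum equation for a rectangular channel, y₂/y₁ = ½[√(1 + 8Fr₁²) − 1] = ½[√272.91 − 1] = 7.760.
y₂ = 7.760 × 1.628 = 12.63 m.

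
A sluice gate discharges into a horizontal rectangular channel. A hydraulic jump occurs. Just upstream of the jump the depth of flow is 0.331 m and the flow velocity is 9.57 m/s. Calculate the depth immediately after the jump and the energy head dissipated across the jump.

y₂ = 2.33 m; ΔE = 2.58 m

Fr₁ = V₁/√(g·y₁) = 9.57/√(9.81×0.331) = 5.31.
Sequent-depth ratio: y₂/y₁ = ½[√(1 + 8Fr₁²) − 1] = ½[√226.6 − 1] = 7.03.
y₂ = 7.03 × 0.331 = 2.33 m.
Head loss: ΔE = (y₂ − y₁)³/(4y₁y₂) = (2.33 − 0.331)³/(4×0.331×2.33) = 7.94/3.08 = 2.58 m.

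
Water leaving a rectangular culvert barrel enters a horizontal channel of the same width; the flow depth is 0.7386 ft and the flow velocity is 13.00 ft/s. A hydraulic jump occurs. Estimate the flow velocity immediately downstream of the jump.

Fr₁ = V₁/√(g·y₁) = 13.00/√(32.2×0.7386) = 2.666.
Bélanger equation: y₂/y₁ = ½[√(1 + 8Fr₁²) − 1] = ½[√57.848 − 1] = 3.303.
y₂ = 3.303 × 0.7386 = 2.440 ft.
q = V₁·y₁ = 13.00 × 0.7386 = 9.602 ft²/s.
V₂ = q/y₂ = 9.602/2.440 = 3.936 ft/s.

V₂ = 3.936 ft/s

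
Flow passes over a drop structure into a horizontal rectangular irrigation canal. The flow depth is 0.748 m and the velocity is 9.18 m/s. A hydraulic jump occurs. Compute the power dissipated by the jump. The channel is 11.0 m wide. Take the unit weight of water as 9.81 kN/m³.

P = 1173 kW

Fr₁ = V₁/√(g·y₁) = 9.18/√(9.81×0.748) = 3.39.
From the momentum equation for a rectangular channel, y₂/y₁ = ½[√(1 + 8Fr₁²) − 1] = ½[√92.88 − 1] = 4.32.
y₂ = 4.32 × 0.748 = 3.23 m.
q = V₁·y₁ = 9.18 × 0.748 = 6.87 m²/s. V₂ = q/y₂ = 6.87/3.23 = 2.13 m/s. E₁ = y₁ + V₁²/2g = 5.04 m; E₂ = y₂ + V₂²/2g = 3.46 m. ΔE = E₁ − E₂ = 1.58 m.
Q = q·b = 6.87 × 11.0 = 75.5 m³/s. P = γ·Q·ΔE = 9.81 × 75.5 × 1.58 = 1173 kW.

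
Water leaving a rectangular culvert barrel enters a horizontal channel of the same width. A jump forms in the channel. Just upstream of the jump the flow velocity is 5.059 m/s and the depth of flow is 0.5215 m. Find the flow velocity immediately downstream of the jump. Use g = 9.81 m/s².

V₂ = 1.872 m/s

Fr₁ = V₁/√(g·y₁) = 5.059/√(9.81×0.5215) = 2.237.
From the momentum equation for a rectangular channel, y₂/y₁ = ½[√(1 + 8Fr₁²) − 1] = ½[√41.022 − 1] = 2.702.
y₂ = 2.702 × 0.5215 = 1.409 m.
q = V₁·y₁ = 5.059 × 0.5215 = 2.638 m²/s.
V₂ = q/y₂ = 2.638/1.409 = 1.872 m/s.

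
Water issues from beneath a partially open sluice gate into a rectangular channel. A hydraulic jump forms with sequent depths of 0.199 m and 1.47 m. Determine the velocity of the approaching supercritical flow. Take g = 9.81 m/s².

For a rectangular channel the momentum equation gives q² = ½·g·y₁·y₂·(y₁ + y₂) = ½×9.81×0.199×1.47×1.67 = 2.39.
q = √2.39 = 1.55 m²/s.
V₁ = q/y₁ = 1.55/0.199 = 7.78 m/s.

V₁ = 7.78 m/s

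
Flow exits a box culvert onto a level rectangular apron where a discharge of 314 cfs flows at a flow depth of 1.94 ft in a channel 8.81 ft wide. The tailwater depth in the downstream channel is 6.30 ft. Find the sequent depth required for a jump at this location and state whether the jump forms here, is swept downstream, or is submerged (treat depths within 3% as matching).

q = Q/b = 314/8.81 = 35.6 ft²/s; V₁ = q/y₁ = 18.4 ft/s. Fr₁ = V₁/√(g·y₁) = 2.32.
By Bélanger, y₂/y₁ = ½[√(1 + 8Fr₁²) − 1] = ½[√44.23 − 1] = 2.83.
y₂ = 2.83 × 1.94 = 5.48 ft.
Tailwater y_tw = 6.30 ft: y_tw > y₂, so the jump is submerged.

y₂ = 5.48 ft; the jump is submerged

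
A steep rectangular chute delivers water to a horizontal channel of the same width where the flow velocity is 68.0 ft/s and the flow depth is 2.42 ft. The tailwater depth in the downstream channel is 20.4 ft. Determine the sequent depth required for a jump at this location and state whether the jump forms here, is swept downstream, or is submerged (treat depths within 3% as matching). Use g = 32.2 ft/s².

y₂ = 25.2 ft; the jump is swept downstream

Fr₁ = V₁/√(g·y₁) = 68.0/√(32.2×2.42) = 7.70.
Sequent-depth ratio: y₂/y₁ = ½[√(1 + 8Fr₁²) − 1] = ½[√475.7 − 1] = 10.4.
y₂ = 10.4 × 2.42 = 25.2 ft.
Tailwater y_tw = 20.4 ft: y_tw < y₂, so the jump is swept downstream.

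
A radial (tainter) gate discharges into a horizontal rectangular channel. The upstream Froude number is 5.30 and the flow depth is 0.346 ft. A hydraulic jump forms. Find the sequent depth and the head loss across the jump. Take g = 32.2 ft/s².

y₂ = 2.43 ft; ΔE = 2.68 ft

Fr₁ = 5.30 (given).
By Bélanger, y₂/y₁ = ½[√(1 + 8Fr₁²) − 1] = ½[√225.7 − 1] = 7.01.
y₂ = 7.01 × 0.346 = 2.43 ft.
Head loss: ΔE = (y₂ − y₁)³/(4y₁y₂) = (2.43 − 0.346)³/(4×0.346×2.43) = 9.00/3.36 = 2.68 ft.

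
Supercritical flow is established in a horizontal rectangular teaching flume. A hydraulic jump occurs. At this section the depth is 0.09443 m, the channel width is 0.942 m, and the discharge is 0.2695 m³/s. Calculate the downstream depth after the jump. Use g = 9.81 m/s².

q = Q/b = 0.2695/0.942 = 0.2861 m²/s; V₁ = q/y₁ = 3.030 m/s. Fr₁ = V₁/√(g·y₁) = 3.148.
Bélanger equation: y₂/y₁ = ½[√(1 + 8Fr₁²) − 1] = ½[√80.270 − 1] = 3.980.
y₂ = 3.980 × 0.09443 = 0.3758 m.

y₂ = 0.3758 m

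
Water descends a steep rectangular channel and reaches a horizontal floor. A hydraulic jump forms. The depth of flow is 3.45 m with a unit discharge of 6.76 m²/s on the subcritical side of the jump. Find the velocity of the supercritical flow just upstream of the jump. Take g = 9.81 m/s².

V₁ = 10.3 m/s

V₂ = q/y₂ = 6.76/3.45 = 1.96 m/s; Fr₂ = V₂/√(g·y₂) = 0.337.
Applying the sequent-depth relation in reverse, y₁/y₂ = ½[√(1 + 8Fr₂²) − 1] = ½[√1.908 − 1] = 0.191.
y₁ = 0.191 × 3.45 = 0.657 m.
V₁ = q/y₁ = 6.76/0.657 = 10.3 m/s.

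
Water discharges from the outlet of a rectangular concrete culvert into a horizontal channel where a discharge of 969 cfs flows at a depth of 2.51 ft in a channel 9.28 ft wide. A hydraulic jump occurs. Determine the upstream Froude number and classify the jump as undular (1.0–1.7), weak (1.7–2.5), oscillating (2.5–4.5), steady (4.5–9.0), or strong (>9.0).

q = Q/b = 969/9.28 = 104 ft²/s; V₁ = q/y₁ = 41.6 ft/s. Fr₁ = V₁/√(g·y₁) = 4.63.
Fr₁ = 4.63 lies in the steady range.

Fr₁ = 4.63; steady jump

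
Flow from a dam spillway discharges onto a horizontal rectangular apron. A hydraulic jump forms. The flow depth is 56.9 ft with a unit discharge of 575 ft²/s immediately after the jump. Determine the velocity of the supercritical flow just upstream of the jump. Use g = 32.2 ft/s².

V₂ = q/y₂ = 575/56.9 = 10.1 ft/s; Fr₂ = V₂/√(g·y₂) = 0.236.
Since the conjugate-depth ratio holds either way, y₁/y₂ = ½[√(1 + 8Fr₂²) − 1] = ½[√1.446 − 1] = 0.101.
y₁ = 0.101 × 56.9 = 5.76 ft.
V₁ = q/y₁ = 575/5.76 = 99.8 ft/s.

V₁ = 99.8 ft/s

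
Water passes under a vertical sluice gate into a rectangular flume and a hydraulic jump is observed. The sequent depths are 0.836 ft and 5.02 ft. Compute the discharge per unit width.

q = 19.9 ft²/s

For a rectangular channel the momentum equation gives q² = ½·g·y₁·y₂·(y₁ + y₂) = ½×32.2×0.836×5.02×5.86 = 396.
q = √396 = 19.9 ft²/s.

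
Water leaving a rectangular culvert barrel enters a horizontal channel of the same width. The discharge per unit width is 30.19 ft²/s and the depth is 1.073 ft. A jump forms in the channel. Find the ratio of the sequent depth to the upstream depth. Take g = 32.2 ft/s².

y₂/y₁ = 6.288

V₁ = q/y₁ = 30.19/1.073 = 28.14 ft/s. Fr₁ = V₁/√(g·y₁) = 28.14/√(32.2×1.073) = 4.787.
Conjugate-depth relation: y₂/y₁ = ½[√(1 + 8Fr₁²) − 1] = ½[√184.30 − 1] = 6.288.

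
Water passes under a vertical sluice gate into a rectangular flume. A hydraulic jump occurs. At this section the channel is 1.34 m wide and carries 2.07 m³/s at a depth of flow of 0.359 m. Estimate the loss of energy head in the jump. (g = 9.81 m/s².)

ΔE = 0.182 m

q = Q/b = 2.07/1.34 = 1.54 m²/s; V₁ = q/y₁ = 4.30 m/s. Fr₁ = V₁/√(g·y₁) = 2.29.
Bélanger equation: y₂/y₁ = ½[√(1 + 8Fr₁²) − 1] = ½[√43.06 − 1] = 2.78.
y₂ = 2.78 × 0.359 = 0.998 m.
V₂ = q/y₂ = 1.54/0.998 = 1.55 m/s. E₁ = y₁ + V₁²/2g = 1.30 m; E₂ = y₂ + V₂²/2g = 1.12 m. ΔE = E₁ − E₂ = 0.182 m.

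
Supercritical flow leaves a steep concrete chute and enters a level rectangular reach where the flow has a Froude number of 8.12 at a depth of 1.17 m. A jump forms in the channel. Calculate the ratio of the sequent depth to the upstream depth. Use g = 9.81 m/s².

Fr₁ = 8.12 (given).
From the momentum equation for a rectangular channel, y₂/y₁ = ½[√(1 + 8Fr₁²) − 1] = ½[√528.5 − 1] = 11.0.

y₂/y₁ = 11.0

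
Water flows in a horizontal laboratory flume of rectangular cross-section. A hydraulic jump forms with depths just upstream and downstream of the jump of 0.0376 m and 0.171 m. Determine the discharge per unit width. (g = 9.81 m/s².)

For a rectangular channel the momentum equation gives q² = ½·g·y₁·y₂·(y₁ + y₂) = ½×9.81×0.0376×0.171×0.209 = 0.00658.
q = √0.00658 = 0.0811 m²/s.

q = 0.0811 m²/s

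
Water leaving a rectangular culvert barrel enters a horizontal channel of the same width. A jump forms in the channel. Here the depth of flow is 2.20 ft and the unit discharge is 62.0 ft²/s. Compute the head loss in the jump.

ΔE = 4.48 ft

V₁ = q/y₁ = 62.0/2.20 = 28.2 ft/s. Fr₁ = V₁/√(g·y₁) = 28.2/√(32.2×2.20) = 3.35.
By Bélanger, y₂/y₁ = ½[√(1 + 8Fr₁²) − 1] = ½[√90.69 − 1] = 4.26.
y₂ = 4.26 × 2.20 = 9.38 ft.
V₂ = q/y₂ = 62.0/9.38 = 6.61 ft/s. E₁ = y₁ + V₁²/2g = 14.5 ft; E₂ = y₂ + V₂²/2g = 10.1 ft. ΔE = E₁ − E₂ = 4.48 ft.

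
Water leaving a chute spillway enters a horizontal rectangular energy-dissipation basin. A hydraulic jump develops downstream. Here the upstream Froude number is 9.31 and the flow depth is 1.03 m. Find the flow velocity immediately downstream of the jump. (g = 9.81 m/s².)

Fr₁ = 9.31 (given).
Bélanger equation: y₂/y₁ = ½[√(1 + 8Fr₁²) − 1] = ½[√694.4 − 1] = 12.7.
y₂ = 12.7 × 1.03 = 13.1 m.
V₁ = Fr₁·√(g·y₁) = 9.31×√(9.81×1.03) = 29.6 m/s; q = V₁·y₁ = 30.5 m²/s.
V₂ = q/y₂ = 30.5/13.1 = 2.33 m/s.

V₂ = 2.33 m/s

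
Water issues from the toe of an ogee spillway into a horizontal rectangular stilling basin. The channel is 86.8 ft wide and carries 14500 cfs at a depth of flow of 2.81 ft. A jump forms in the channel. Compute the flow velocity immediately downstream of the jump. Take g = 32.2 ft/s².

V₂ = 7.12 ft/s

q = Q/b = 14500/86.8 = 167 ft²/s; V₁ = q/y₁ = 59.4 ft/s. Fr₁ = V₁/√(g·y₁) = 6.25.
Bélanger equation: y₂/y₁ = ½[√(1 + 8Fr₁²) − 1] = ½[√313.5 − 1] = 8.35.
y₂ = 8.35 × 2.81 = 23.5 ft.
V₂ = q/y₂ = 167/23.5 = 7.12 ft/s.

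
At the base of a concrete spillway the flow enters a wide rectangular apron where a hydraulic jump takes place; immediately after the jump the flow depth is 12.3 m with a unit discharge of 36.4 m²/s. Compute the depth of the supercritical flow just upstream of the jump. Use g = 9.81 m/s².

V₂ = q/y₂ = 36.4/12.3 = 2.96 m/s; Fr₂ = V₂/√(g·y₂) = 0.269.
Applying the sequent-depth relation in reverse, y₁/y₂ = ½[√(1 + 8Fr₂²) − 1] = ½[√1.581 − 1] = 0.129.
y₁ = 0.129 × 12.3 = 1.58 m.

y₁ = 1.58 m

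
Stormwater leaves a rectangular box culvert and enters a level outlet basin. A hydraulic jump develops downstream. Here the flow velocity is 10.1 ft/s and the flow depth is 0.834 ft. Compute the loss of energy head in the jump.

ΔE = 0.200 ft

Fr₁ = V₁/√(g·y₁) = 10.1/√(32.2×0.834) = 1.95.
Bélanger equation: y₂/y₁ = ½[√(1 + 8Fr₁²) − 1] = ½[√31.39 − 1] = 2.30.
y₂ = 2.30 × 0.834 = 1.92 ft.
q = V₁·y₁ = 10.1 × 0.834 = 8.42 ft²/s. V₂ = q/y₂ = 8.42/1.92 = 4.39 ft/s. E₁ = y₁ + V₁²/2g = 2.42 ft; E₂ = y₂ + V₂²/2g = 2.22 ft. ΔE = E₁ − E₂ = 0.200 ft.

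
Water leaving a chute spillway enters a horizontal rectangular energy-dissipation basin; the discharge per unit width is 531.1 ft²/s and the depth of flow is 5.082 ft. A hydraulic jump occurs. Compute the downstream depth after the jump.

V₁ = q/y₁ = 531.1/5.082 = 104.5 ft/s. Fr₁ = V₁/√(g·y₁) = 104.5/√(32.2×5.082) = 8.170.
By Bélanger, y₂/y₁ = ½[√(1 + 8Fr₁²) − 1] = ½[√534.93 − 1] = 11.06.
y₂ = 11.06 × 5.082 = 56.23 ft.

y₂ = 56.23 ft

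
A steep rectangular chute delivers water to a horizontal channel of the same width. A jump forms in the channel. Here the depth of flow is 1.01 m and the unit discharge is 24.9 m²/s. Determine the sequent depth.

y₂ = 10.7 m

V₁ = q/y₁ = 24.9/1.01 = 24.7 m/s. Fr₁ = V₁/√(g·y₁) = 24.7/√(9.81×1.01) = 7.83.
Sequent-depth ratio: y₂/y₁ = ½[√(1 + 8Fr₁²) − 1] = ½[√491.7 − 1] = 10.6.
y₂ = 10.6 × 1.01 = 10.7 m.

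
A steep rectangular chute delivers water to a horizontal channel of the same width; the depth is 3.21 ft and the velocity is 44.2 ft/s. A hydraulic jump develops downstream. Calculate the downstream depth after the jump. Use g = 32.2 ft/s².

y₂ = 18.2 ft

Fr₁ = V₁/√(g·y₁) = 44.2/√(32.2×3.21) = 4.35.
From the momentum equation for a rectangular channel, y₂/y₁ = ½[√(1 + 8Fr₁²) − 1] = ½[√152.2 − 1] = 5.67.
y₂ = 5.67 × 3.21 = 18.2 ft.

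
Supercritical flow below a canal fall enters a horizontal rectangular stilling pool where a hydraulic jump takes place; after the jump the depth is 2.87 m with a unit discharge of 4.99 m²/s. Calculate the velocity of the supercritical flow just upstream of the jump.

V₂ = q/y₂ = 4.99/2.87 = 1.74 m/s; Fr₂ = V₂/√(g·y₂) = 0.328.
From the momentum equation (using Fr₂), y₁/y₂ = ½[√(1 + 8Fr₂²) − 1] = ½[√1.859 − 1] = 0.182.
y₁ = 0.182 × 2.87 = 0.522 m.
V₁ = q/y₁ = 4.99/0.522 = 9.57 m/s.

V₁ = 9.57 m/s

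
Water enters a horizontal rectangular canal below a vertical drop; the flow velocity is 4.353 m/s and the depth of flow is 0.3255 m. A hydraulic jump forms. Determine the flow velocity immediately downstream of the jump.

Fr₁ = V₁/√(g·y₁) = 4.353/√(9.81×0.3255) = 2.436.
Sequent-depth ratio: y₂/y₁ = ½[√(1 + 8Fr₁²) − 1] = ½[√48.473 − 1] = 2.981.
y₂ = 2.981 × 0.3255 = 0.9704 m.
q = V₁·y₁ = 4.353 × 0.3255 = 1.417 m²/s.
V₂ = q/y₂ = 1.417/0.9704 = 1.460 m/s.

V₂ = 1.460 m/s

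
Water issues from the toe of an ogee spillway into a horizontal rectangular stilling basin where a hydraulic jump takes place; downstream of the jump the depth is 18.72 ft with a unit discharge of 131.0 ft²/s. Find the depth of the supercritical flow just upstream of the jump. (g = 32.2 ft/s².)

V₂ = q/y₂ = 131.0/18.72 = 6.998 ft/s; Fr₂ = V₂/√(g·y₂) = 0.2850.
The Bélanger relation is symmetric: y₁/y₂ = ½[√(1 + 8Fr₂²) − 1] = ½[√1.6499 − 1] = 0.1422.
y₁ = 0.1422 × 18.72 = 2.663 ft.

y₁ = 2.663 ft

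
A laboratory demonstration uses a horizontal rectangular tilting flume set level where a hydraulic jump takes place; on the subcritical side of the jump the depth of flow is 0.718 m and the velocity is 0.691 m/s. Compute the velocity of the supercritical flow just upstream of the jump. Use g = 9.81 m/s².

Fr₂ = V₂/√(g·y₂) = 0.691/√(9.81×0.718) = 0.260.
Applying the sequent-depth relation in reverse, y₁/y₂ = ½[√(1 + 8Fr₂²) − 1] = ½[√1.542 − 1] = 0.121.
y₁ = 0.121 × 0.718 = 0.0868 m.
V₁ = q/y₁ = 0.496/0.0868 = 5.71 m/s.

V₁ = 5.71 m/s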